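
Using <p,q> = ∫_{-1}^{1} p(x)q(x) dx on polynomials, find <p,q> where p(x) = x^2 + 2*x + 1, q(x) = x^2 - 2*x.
<p,q> = -8/5

Expand the product: p(x)·q(x) = x^4 - 3*x^2 - 2*x.
∫_{-1}^{1} of each monomial x^k gives [2/(k+1) if k even, 0 if k odd]. Integrating term-by-term (or equivalently evaluating the antiderivative F(x) = x^5/5 - x^3 - x^2 at the endpoints):
  F(1) − F(−1) = -9/5 − (-1/5) = -8/5.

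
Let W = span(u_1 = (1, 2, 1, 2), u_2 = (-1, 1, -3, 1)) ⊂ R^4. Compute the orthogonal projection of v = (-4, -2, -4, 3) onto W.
proj_W(v) = (-121/60, 13/60, -97/20, 13/60)

Set up U = [u_1 | ... | u_2] ∈ R^(4×2). The projector onto W = col(U) is P = U (U^T U)^(-1) U^T.
Compute U^T U =
  [10, 0]
  [0, 12],
and U^T v = (-6, 17).
Solve U^T U · c = U^T v for the coefficients: c = (-3/5, 17/12). The projection is proj_W(v) = U c.
Check: (v - proj_W(v)) · u_1 = 0  (should be 0).
Check: (v - proj_W(v)) · u_2 = 0  (should be 0).
Result: proj_W(v) = (-121/60, 13/60, -97/20, 13/60).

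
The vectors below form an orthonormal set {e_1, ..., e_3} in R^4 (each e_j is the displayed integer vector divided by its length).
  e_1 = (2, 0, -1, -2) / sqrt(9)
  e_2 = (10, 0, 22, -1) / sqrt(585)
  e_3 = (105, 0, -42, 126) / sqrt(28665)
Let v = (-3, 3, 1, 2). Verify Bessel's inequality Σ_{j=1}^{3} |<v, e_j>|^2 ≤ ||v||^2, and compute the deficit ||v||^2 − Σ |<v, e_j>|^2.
Σ |<v, e_j>|^2 = 14; ||v||^2 = 23; deficit = 9

Write each e_j = u_j / sqrt(<u_j, u_j>) where u_j is the displayed integer vector. Then <v, e_j> = <v, u_j> / sqrt(<u_j, u_j>), so |<v, e_j>|^2 = <v, u_j>^2 / <u_j, u_j>.
Coefficients: <v, e_1> = -11/sqrt(9), <v, e_2> = -10/sqrt(585), <v, e_3> = -105/sqrt(28665).
Square and sum: Σ |<v, e_j>|^2 = 14.
Compute ||v||^2 = v·v = 23.
Deficit = 23 − 14 = 9 ≥ 0, confirming Bessel's inequality. (The deficit equals ||v − Σ <v,e_j> e_j||^2, the squared distance from v to span{e_j}.)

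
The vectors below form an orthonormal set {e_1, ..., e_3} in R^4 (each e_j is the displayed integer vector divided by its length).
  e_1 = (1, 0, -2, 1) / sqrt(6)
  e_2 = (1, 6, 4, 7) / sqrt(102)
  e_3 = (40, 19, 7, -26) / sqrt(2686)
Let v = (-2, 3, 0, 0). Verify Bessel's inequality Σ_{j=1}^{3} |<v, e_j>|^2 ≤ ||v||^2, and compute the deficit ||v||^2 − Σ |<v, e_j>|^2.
Σ |<v, e_j>|^2 = 533/158; ||v||^2 = 13; deficit = 1521/158

Write each e_j = u_j / sqrt(<u_j, u_j>) where u_j is the displayed integer vector. Then <v, e_j> = <v, u_j> / sqrt(<u_j, u_j>), so |<v, e_j>|^2 = <v, u_j>^2 / <u_j, u_j>.
Coefficients: <v, e_1> = -2/sqrt(6), <v, e_2> = 16/sqrt(102), <v, e_3> = -23/sqrt(2686).
Square and sum: Σ |<v, e_j>|^2 = 533/158.
Compute ||v||^2 = v·v = 13.
Deficit = 13 − 533/158 = 1521/158 ≥ 0, confirming Bessel's inequality. (The deficit equals ||v − Σ <v,e_j> e_j||^2, the squared distance from v to span{e_j}.)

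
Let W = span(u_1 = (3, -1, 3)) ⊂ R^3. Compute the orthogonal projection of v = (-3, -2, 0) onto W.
proj_W(v) = (-21/19, 7/19, -21/19)

Set up U = [u_1 | ... | u_1] ∈ R^(3×1). The projector onto W = col(U) is P = U (U^T U)^(-1) U^T.
Compute U^T U =
  [19],
and U^T v = (-7).
Solve U^T U · c = U^T v for the coefficients: c = (-7/19). The projection is proj_W(v) = U c.
Check: (v - proj_W(v)) · u_1 = 0  (should be 0).
Result: proj_W(v) = (-21/19, 7/19, -21/19).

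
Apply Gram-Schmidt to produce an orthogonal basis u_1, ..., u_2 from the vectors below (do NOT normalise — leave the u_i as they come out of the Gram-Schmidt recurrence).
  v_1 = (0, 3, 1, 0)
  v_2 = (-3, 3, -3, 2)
Orthogonal basis:
  u_1 = (0, 3, 1, 0)
  u_2 = (-3, 6/5, -18/5, 2)

Apply the Gram-Schmidt recurrence
  u_1 = v_1
  u_i = v_i − Σ_{j<i} ((v_i · u_j) / (u_j · u_j)) · u_j.

Step by step this gives:
  u_1 = (0, 3, 1, 0)
  u_2 = (-3, 6/5, -18/5, 2)

Orthogonality check:
  u_2 · u_1 = 0 (should be 0)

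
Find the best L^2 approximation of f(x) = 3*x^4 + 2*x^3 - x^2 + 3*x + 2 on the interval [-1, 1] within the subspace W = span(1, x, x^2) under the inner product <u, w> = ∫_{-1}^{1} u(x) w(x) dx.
g(x) = 11*x^2/7 + 21*x/5 + 61/35

The best approximation g ∈ W is the orthogonal projection of f onto W. Writing g = a_0 + a_1 x + a_2 x^2, the coefficients solve the normal equations G · a = b where
  G_{ij} = <φ_i, φ_j> and b_i = <f, φ_i>, with φ_0 = 1, φ_1 = x, φ_2 = x^2.
G =
  [2, 0, 2/3]
  [0, 2/3, 0]
  [2/3, 0, 2/5],
b = (68/15, 14/5, 188/105).
Solving gives a_0 = 61/35, a_1 = 21/5, a_2 = 11/7, so
  g(x) = 11*x^2/7 + 21*x/5 + 61/35.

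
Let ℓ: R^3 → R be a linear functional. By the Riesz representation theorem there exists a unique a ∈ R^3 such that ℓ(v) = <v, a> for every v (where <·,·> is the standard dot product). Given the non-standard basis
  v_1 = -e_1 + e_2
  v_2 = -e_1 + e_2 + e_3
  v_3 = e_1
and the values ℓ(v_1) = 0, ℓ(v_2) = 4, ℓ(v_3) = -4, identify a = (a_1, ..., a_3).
a = (-4, -4, 4)

Write a = (a_1, ..., a_3) in the standard basis. For each basis vector v_i, ℓ(v_i) = <v_i, a> is a linear equation in the a_j's. Collect the n equations into a matrix system V a = ℓ, where row i of V is v_i (expressed in the standard basis). Since V is invertible (lower-triangular with 1s on the diagonal, up to permutation), solve by back-substitution:
  V =
[[-1, 1, 0],
 [-1, 1, 1],
 [1, 0, 0]]
  V a = (0, 4, -4)
Solving gives a = (-4, -4, 4).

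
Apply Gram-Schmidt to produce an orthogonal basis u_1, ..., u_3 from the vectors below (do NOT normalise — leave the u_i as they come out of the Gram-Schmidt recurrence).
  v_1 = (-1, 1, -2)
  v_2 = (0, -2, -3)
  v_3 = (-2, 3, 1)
Orthogonal basis:
  u_1 = (-1, 1, -2)
  u_2 = (2/3, -8/3, -5/3)
  u_3 = (-49/62, -21/62, 7/31)

Apply the Gram-Schmidt recurrence
  u_1 = v_1
  u_i = v_i − Σ_{j<i} ((v_i · u_j) / (u_j · u_j)) · u_j.

Step by step this gives:
  u_1 = (-1, 1, -2)
  u_2 = (2/3, -8/3, -5/3)
  u_3 = (-49/62, -21/62, 7/31)

Orthogonality check:
  u_2 · u_1 = 0 (should be 0)
  u_3 · u_1 = 0 (should be 0)
  u_3 · u_2 = 0 (should be 0)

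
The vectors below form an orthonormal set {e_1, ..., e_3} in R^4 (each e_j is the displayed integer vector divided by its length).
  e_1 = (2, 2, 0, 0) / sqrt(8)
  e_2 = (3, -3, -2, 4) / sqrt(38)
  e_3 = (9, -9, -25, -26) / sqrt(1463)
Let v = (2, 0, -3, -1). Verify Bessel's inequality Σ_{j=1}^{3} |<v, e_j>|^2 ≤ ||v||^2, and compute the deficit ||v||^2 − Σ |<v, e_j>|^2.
Σ |<v, e_j>|^2 = 147/11; ||v||^2 = 14; deficit = 7/11

Write each e_j = u_j / sqrt(<u_j, u_j>) where u_j is the displayed integer vector. Then <v, e_j> = <v, u_j> / sqrt(<u_j, u_j>), so |<v, e_j>|^2 = <v, u_j>^2 / <u_j, u_j>.
Coefficients: <v, e_1> = 4/sqrt(8), <v, e_2> = 8/sqrt(38), <v, e_3> = 119/sqrt(1463).
Square and sum: Σ |<v, e_j>|^2 = 147/11.
Compute ||v||^2 = v·v = 14.
Deficit = 14 − 147/11 = 7/11 ≥ 0, confirming Bessel's inequality. (The deficit equals ||v − Σ <v,e_j> e_j||^2, the squared distance from v to span{e_j}.)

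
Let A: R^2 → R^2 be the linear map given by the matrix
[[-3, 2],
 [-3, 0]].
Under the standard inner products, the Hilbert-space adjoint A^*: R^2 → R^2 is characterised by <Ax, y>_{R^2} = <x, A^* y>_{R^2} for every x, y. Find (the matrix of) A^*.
A^* = A^T =
[[-3, -3],
 [2, 0]]

For real matrices with standard dot products, the defining identity <Ax, y> = <x, A^* y> gives (Ax)^T y = x^T (A^*) y, i.e. x^T A^T y = x^T (A^*) y. Since this holds for all x, y, we must have A^* = A^T. Therefore
A^* =
[[-3, -3],
 [2, 0]].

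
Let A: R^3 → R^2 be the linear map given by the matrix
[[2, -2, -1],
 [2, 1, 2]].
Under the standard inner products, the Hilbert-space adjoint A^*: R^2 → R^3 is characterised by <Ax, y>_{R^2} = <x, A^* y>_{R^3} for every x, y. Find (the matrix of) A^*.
A^* = A^T =
[[2, 2],
 [-2, 1],
 [-1, 2]]

For real matrices with standard dot products, the defining identity <Ax, y> = <x, A^* y> gives (Ax)^T y = x^T (A^*) y, i.e. x^T A^T y = x^T (A^*) y. Since this holds for all x, y, we must have A^* = A^T. Therefore
A^* =
[[2, 2],
 [-2, 1],
 [-1, 2]].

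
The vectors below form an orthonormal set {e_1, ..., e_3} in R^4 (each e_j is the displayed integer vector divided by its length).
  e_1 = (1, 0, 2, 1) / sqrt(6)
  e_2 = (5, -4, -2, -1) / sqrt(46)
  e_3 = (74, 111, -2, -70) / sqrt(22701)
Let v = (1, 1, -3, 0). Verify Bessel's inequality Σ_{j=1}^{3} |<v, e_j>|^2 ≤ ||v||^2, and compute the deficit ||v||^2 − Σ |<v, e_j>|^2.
Σ |<v, e_j>|^2 = 2250/329; ||v||^2 = 11; deficit = 1369/329

Write each e_j = u_j / sqrt(<u_j, u_j>) where u_j is the displayed integer vector. Then <v, e_j> = <v, u_j> / sqrt(<u_j, u_j>), so |<v, e_j>|^2 = <v, u_j>^2 / <u_j, u_j>.
Coefficients: <v, e_1> = -5/sqrt(6), <v, e_2> = 7/sqrt(46), <v, e_3> = 191/sqrt(22701).
Square and sum: Σ |<v, e_j>|^2 = 2250/329.
Compute ||v||^2 = v·v = 11.
Deficit = 11 − 2250/329 = 1369/329 ≥ 0, confirming Bessel's inequality. (The deficit equals ||v − Σ <v,e_j> e_j||^2, the squared distance from v to span{e_j}.)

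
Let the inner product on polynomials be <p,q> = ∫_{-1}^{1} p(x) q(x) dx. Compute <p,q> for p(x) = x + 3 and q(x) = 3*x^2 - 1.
<p,q> = 0

Expand the product: p(x)·q(x) = 3*x^3 + 9*x^2 - x - 3.
∫_{-1}^{1} of each monomial x^k gives [2/(k+1) if k even, 0 if k odd]. Integrating term-by-term (or equivalently evaluating the antiderivative F(x) = 3*x^4/4 + 3*x^3 - x^2/2 - 3*x at the endpoints):
  F(1) − F(−1) = 1/4 − (1/4) = 0.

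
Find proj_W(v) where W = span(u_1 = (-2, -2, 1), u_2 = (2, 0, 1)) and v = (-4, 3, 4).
proj_W(v) = (-2, -1, 0)

Set up U = [u_1 | ... | u_2] ∈ R^(3×2). The projector onto W = col(U) is P = U (U^T U)^(-1) U^T.
Compute U^T U =
  [9, -3]
  [-3, 5],
and U^T v = (6, -4).
Solve U^T U · c = U^T v for the coefficients: c = (1/2, -1/2). The projection is proj_W(v) = U c.
Check: (v - proj_W(v)) · u_1 = 0  (should be 0).
Check: (v - proj_W(v)) · u_2 = 0  (should be 0).
Result: proj_W(v) = (-2, -1, 0).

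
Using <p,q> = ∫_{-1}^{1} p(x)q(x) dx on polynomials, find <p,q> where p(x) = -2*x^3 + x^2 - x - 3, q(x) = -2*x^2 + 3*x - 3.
<p,q> = 74/5

Expand the product: p(x)·q(x) = 4*x^5 - 8*x^4 + 11*x^3 - 6*x + 9.
∫_{-1}^{1} of each monomial x^k gives [2/(k+1) if k even, 0 if k odd]. Integrating term-by-term (or equivalently evaluating the antiderivative F(x) = 2*x^6/3 - 8*x^5/5 + 11*x^4/4 - 3*x^2 + 9*x at the endpoints):
  F(1) − F(−1) = 469/60 − (-419/60) = 74/5.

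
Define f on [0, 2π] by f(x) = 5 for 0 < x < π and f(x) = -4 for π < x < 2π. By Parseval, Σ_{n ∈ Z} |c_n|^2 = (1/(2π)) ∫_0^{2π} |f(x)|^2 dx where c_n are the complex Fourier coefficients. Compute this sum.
Σ |c_n|^2 = 41/2

Parseval equates the L^2 energy of f (normalised by 1/(2π)) with the ℓ^2 sum of its Fourier coefficients: (1/(2π)) ∫_0^{2π} |f|^2 = Σ |c_n|^2.
Compute the left side: (1/(2π)) [∫_0^π 5^2 dx + ∫_π^{2π} (-4)^2 dx] = (1/(2π)) · (25π + 16π) = (25 + 16)/2 = 41/2.
So Σ_{n ∈ Z} |c_n|^2 = 41/2.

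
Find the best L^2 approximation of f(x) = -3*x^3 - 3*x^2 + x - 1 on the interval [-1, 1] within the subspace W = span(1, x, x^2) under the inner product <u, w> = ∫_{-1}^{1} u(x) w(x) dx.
g(x) = -3*x^2 - 4*x/5 - 1

The best approximation g ∈ W is the orthogonal projection of f onto W. Writing g = a_0 + a_1 x + a_2 x^2, the coefficients solve the normal equations G · a = b where
  G_{ij} = <φ_i, φ_j> and b_i = <f, φ_i>, with φ_0 = 1, φ_1 = x, φ_2 = x^2.
G =
  [2, 0, 2/3]
  [0, 2/3, 0]
  [2/3, 0, 2/5],
b = (-4, -8/15, -28/15).
Solving gives a_0 = -1, a_1 = -4/5, a_2 = -3, so
  g(x) = -3*x^2 - 4*x/5 - 1.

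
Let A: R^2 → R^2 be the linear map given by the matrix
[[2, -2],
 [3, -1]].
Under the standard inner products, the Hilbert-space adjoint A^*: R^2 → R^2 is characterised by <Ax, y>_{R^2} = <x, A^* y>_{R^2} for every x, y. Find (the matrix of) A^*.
A^* = A^T =
[[2, 3],
 [-2, -1]]

For real matrices with standard dot products, the defining identity <Ax, y> = <x, A^* y> gives (Ax)^T y = x^T (A^*) y, i.e. x^T A^T y = x^T (A^*) y. Since this holds for all x, y, we must have A^* = A^T. Therefore
A^* =
[[2, 3],
 [-2, -1]].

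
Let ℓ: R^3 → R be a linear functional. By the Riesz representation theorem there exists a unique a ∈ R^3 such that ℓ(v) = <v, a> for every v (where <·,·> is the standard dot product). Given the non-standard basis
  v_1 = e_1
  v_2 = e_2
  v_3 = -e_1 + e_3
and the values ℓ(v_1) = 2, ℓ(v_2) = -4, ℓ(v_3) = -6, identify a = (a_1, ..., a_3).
a = (2, -4, -4)

Write a = (a_1, ..., a_3) in the standard basis. For each basis vector v_i, ℓ(v_i) = <v_i, a> is a linear equation in the a_j's. Collect the n equations into a matrix system V a = ℓ, where row i of V is v_i (expressed in the standard basis). Since V is invertible (lower-triangular with 1s on the diagonal, up to permutation), solve by back-substitution:
  V =
[[1, 0, 0],
 [0, 1, 0],
 [-1, 0, 1]]
  V a = (2, -4, -6)
Solving gives a = (2, -4, -4).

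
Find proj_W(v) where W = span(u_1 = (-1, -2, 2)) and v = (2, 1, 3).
proj_W(v) = (-2/9, -4/9, 4/9)

Set up U = [u_1 | ... | u_1] ∈ R^(3×1). The projector onto W = col(U) is P = U (U^T U)^(-1) U^T.
Compute U^T U =
  [9],
and U^T v = (2).
Solve U^T U · c = U^T v for the coefficients: c = (2/9). The projection is proj_W(v) = U c.
Check: (v - proj_W(v)) · u_1 = 0  (should be 0).
Result: proj_W(v) = (-2/9, -4/9, 4/9).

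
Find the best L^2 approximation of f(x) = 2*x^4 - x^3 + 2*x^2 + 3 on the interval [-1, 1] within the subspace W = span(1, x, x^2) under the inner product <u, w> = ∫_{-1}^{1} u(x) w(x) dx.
g(x) = 26*x^2/7 - 3*x/5 + 99/35

The best approximation g ∈ W is the orthogonal projection of f onto W. Writing g = a_0 + a_1 x + a_2 x^2, the coefficients solve the normal equations G · a = b where
  G_{ij} = <φ_i, φ_j> and b_i = <f, φ_i>, with φ_0 = 1, φ_1 = x, φ_2 = x^2.
G =
  [2, 0, 2/3]
  [0, 2/3, 0]
  [2/3, 0, 2/5],
b = (122/15, -2/5, 118/35).
Solving gives a_0 = 99/35, a_1 = -3/5, a_2 = 26/7, so
  g(x) = 26*x^2/7 - 3*x/5 + 99/35.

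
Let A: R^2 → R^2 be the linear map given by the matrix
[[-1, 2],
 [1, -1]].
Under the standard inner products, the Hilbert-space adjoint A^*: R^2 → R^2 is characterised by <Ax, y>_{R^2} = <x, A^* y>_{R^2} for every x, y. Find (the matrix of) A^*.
A^* = A^T =
[[-1, 1],
 [2, -1]]

For real matrices with standard dot products, the defining identity <Ax, y> = <x, A^* y> gives (Ax)^T y = x^T (A^*) y, i.e. x^T A^T y = x^T (A^*) y. Since this holds for all x, y, we must have A^* = A^T. Therefore
A^* =
[[-1, 1],
 [2, -1]].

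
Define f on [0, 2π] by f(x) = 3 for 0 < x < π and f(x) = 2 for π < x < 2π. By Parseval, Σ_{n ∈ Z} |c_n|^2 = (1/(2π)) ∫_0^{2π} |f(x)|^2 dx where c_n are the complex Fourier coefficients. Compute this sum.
Σ |c_n|^2 = 13/2

Parseval equates the L^2 energy of f (normalised by 1/(2π)) with the ℓ^2 sum of its Fourier coefficients: (1/(2π)) ∫_0^{2π} |f|^2 = Σ |c_n|^2.
Compute the left side: (1/(2π)) [∫_0^π 3^2 dx + ∫_π^{2π} 2^2 dx] = (1/(2π)) · (9π + 4π) = (9 + 4)/2 = 13/2.
So Σ_{n ∈ Z} |c_n|^2 = 13/2.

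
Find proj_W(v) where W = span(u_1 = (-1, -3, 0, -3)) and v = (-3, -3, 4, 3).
proj_W(v) = (-3/19, -9/19, 0, -9/19)

Set up U = [u_1 | ... | u_1] ∈ R^(4×1). The projector onto W = col(U) is P = U (U^T U)^(-1) U^T.
Compute U^T U =
  [19],
and U^T v = (3).
Solve U^T U · c = U^T v for the coefficients: c = (3/19). The projection is proj_W(v) = U c.
Check: (v - proj_W(v)) · u_1 = 0  (should be 0).
Result: proj_W(v) = (-3/19, -9/19, 0, -9/19).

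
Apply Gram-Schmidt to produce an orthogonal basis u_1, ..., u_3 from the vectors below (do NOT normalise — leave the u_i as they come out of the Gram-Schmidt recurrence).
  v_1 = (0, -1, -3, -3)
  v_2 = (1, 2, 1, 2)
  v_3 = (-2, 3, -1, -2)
Orthogonal basis:
  u_1 = (0, -1, -3, -3)
  u_2 = (1, 27/19, -14/19, 5/19)
  u_3 = (-185/69, 54/23, 31/69, -85/69)

Apply the Gram-Schmidt recurrence
  u_1 = v_1
  u_i = v_i − Σ_{j<i} ((v_i · u_j) / (u_j · u_j)) · u_j.

Step by step this gives:
  u_1 = (0, -1, -3, -3)
  u_2 = (1, 27/19, -14/19, 5/19)
  u_3 = (-185/69, 54/23, 31/69, -85/69)

Orthogonality check:
  u_2 · u_1 = 0 (should be 0)
  u_3 · u_1 = 0 (should be 0)
  u_3 · u_2 = 0 (should be 0)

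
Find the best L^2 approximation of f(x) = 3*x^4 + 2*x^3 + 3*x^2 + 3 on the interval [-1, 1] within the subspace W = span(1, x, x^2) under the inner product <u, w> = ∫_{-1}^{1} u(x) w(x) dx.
g(x) = 39*x^2/7 + 6*x/5 + 96/35

The best approximation g ∈ W is the orthogonal projection of f onto W. Writing g = a_0 + a_1 x + a_2 x^2, the coefficients solve the normal equations G · a = b where
  G_{ij} = <φ_i, φ_j> and b_i = <f, φ_i>, with φ_0 = 1, φ_1 = x, φ_2 = x^2.
G =
  [2, 0, 2/3]
  [0, 2/3, 0]
  [2/3, 0, 2/5],
b = (46/5, 4/5, 142/35).
Solving gives a_0 = 96/35, a_1 = 6/5, a_2 = 39/7, so
  g(x) = 39*x^2/7 + 6*x/5 + 96/35.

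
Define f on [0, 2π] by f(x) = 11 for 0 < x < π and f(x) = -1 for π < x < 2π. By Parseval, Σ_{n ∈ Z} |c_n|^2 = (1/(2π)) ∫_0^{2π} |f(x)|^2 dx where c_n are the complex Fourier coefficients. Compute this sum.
Σ |c_n|^2 = 61

Parseval equates the L^2 energy of f (normalised by 1/(2π)) with the ℓ^2 sum of its Fourier coefficients: (1/(2π)) ∫_0^{2π} |f|^2 = Σ |c_n|^2.
Compute the left side: (1/(2π)) [∫_0^π 11^2 dx + ∫_π^{2π} (-1)^2 dx] = (1/(2π)) · (121π + 1π) = (121 + 1)/2 = 61.
So Σ_{n ∈ Z} |c_n|^2 = 61.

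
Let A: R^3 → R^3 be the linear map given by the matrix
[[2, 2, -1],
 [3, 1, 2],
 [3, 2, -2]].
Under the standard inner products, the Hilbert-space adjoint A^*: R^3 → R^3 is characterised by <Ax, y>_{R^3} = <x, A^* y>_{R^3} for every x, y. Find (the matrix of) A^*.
A^* = A^T =
[[2, 3, 3],
 [2, 1, 2],
 [-1, 2, -2]]

For real matrices with standard dot products, the defining identity <Ax, y> = <x, A^* y> gives (Ax)^T y = x^T (A^*) y, i.e. x^T A^T y = x^T (A^*) y. Since this holds for all x, y, we must have A^* = A^T. Therefore
A^* =
[[2, 3, 3],
 [2, 1, 2],
 [-1, 2, -2]].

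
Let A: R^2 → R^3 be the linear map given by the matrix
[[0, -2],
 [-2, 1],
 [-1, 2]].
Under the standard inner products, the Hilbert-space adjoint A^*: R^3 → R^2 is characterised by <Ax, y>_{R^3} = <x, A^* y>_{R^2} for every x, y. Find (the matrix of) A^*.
A^* = A^T =
[[0, -2, -1],
 [-2, 1, 2]]

For real matrices with standard dot products, the defining identity <Ax, y> = <x, A^* y> gives (Ax)^T y = x^T (A^*) y, i.e. x^T A^T y = x^T (A^*) y. Since this holds for all x, y, we must have A^* = A^T. Therefore
A^* =
[[0, -2, -1],
 [-2, 1, 2]].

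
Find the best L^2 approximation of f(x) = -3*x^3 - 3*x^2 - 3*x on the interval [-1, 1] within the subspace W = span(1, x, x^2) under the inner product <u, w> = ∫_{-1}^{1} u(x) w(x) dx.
g(x) = -3*x^2 - 24*x/5

The best approximation g ∈ W is the orthogonal projection of f onto W. Writing g = a_0 + a_1 x + a_2 x^2, the coefficients solve the normal equations G · a = b where
  G_{ij} = <φ_i, φ_j> and b_i = <f, φ_i>, with φ_0 = 1, φ_1 = x, φ_2 = x^2.
G =
  [2, 0, 2/3]
  [0, 2/3, 0]
  [2/3, 0, 2/5],
b = (-2, -16/5, -6/5).
Solving gives a_0 = 0, a_1 = -24/5, a_2 = -3, so
  g(x) = -3*x^2 - 24*x/5.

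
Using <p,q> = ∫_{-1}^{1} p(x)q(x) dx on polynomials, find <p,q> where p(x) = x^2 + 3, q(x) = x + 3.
<p,q> = 20

Expand the product: p(x)·q(x) = x^3 + 3*x^2 + 3*x + 9.
∫_{-1}^{1} of each monomial x^k gives [2/(k+1) if k even, 0 if k odd]. Integrating term-by-term (or equivalently evaluating the antiderivative F(x) = x^4/4 + x^3 + 3*x^2/2 + 9*x at the endpoints):
  F(1) − F(−1) = 47/4 − (-33/4) = 20.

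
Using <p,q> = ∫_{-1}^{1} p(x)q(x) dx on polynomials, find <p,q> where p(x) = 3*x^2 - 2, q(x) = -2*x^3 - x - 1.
<p,q> = 2

Expand the product: p(x)·q(x) = -6*x^5 + x^3 - 3*x^2 + 2*x + 2.
∫_{-1}^{1} of each monomial x^k gives [2/(k+1) if k even, 0 if k odd]. Integrating term-by-term (or equivalently evaluating the antiderivative F(x) = -x^6 + x^4/4 - x^3 + x^2 + 2*x at the endpoints):
  F(1) − F(−1) = 5/4 − (-3/4) = 2.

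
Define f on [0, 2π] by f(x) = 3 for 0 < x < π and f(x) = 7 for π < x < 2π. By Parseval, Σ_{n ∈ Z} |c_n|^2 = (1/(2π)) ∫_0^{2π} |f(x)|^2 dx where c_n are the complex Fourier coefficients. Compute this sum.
Σ |c_n|^2 = 29

Parseval equates the L^2 energy of f (normalised by 1/(2π)) with the ℓ^2 sum of its Fourier coefficients: (1/(2π)) ∫_0^{2π} |f|^2 = Σ |c_n|^2.
Compute the left side: (1/(2π)) [∫_0^π 3^2 dx + ∫_π^{2π} 7^2 dx] = (1/(2π)) · (9π + 49π) = (9 + 49)/2 = 29.
So Σ_{n ∈ Z} |c_n|^2 = 29.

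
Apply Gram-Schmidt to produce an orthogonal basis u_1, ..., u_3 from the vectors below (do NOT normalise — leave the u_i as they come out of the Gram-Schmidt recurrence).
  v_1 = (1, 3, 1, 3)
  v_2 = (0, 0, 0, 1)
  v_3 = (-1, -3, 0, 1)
Orthogonal basis:
  u_1 = (1, 3, 1, 3)
  u_2 = (-3/20, -9/20, -3/20, 11/20)
  u_3 = (-1/11, -3/11, 10/11, 0)

Apply the Gram-Schmidt recurrence
  u_1 = v_1
  u_i = v_i − Σ_{j<i} ((v_i · u_j) / (u_j · u_j)) · u_j.

Step by step this gives:
  u_1 = (1, 3, 1, 3)
  u_2 = (-3/20, -9/20, -3/20, 11/20)
  u_3 = (-1/11, -3/11, 10/11, 0)

Orthogonality check:
  u_2 · u_1 = 0 (should be 0)
  u_3 · u_1 = 0 (should be 0)
  u_3 · u_2 = 0 (should be 0)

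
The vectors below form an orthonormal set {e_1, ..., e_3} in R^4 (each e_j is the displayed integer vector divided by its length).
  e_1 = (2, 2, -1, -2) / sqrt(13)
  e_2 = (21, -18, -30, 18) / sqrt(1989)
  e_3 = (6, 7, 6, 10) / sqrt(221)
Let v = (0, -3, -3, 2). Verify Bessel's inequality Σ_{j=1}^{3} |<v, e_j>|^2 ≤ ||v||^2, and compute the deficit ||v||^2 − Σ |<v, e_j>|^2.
Σ |<v, e_j>|^2 = 282/13; ||v||^2 = 22; deficit = 4/13

Write each e_j = u_j / sqrt(<u_j, u_j>) where u_j is the displayed integer vector. Then <v, e_j> = <v, u_j> / sqrt(<u_j, u_j>), so |<v, e_j>|^2 = <v, u_j>^2 / <u_j, u_j>.
Coefficients: <v, e_1> = -7/sqrt(13), <v, e_2> = 180/sqrt(1989), <v, e_3> = -19/sqrt(221).
Square and sum: Σ |<v, e_j>|^2 = 282/13.
Compute ||v||^2 = v·v = 22.
Deficit = 22 − 282/13 = 4/13 ≥ 0, confirming Bessel's inequality. (The deficit equals ||v − Σ <v,e_j> e_j||^2, the squared distance from v to span{e_j}.)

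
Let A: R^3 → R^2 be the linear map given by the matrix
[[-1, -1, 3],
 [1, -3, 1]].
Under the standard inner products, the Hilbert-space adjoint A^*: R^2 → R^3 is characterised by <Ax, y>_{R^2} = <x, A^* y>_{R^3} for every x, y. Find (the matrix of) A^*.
A^* = A^T =
[[-1, 1],
 [-1, -3],
 [3, 1]]

For real matrices with standard dot products, the defining identity <Ax, y> = <x, A^* y> gives (Ax)^T y = x^T (A^*) y, i.e. x^T A^T y = x^T (A^*) y. Since this holds for all x, y, we must have A^* = A^T. Therefore
A^* =
[[-1, 1],
 [-1, -3],
 [3, 1]].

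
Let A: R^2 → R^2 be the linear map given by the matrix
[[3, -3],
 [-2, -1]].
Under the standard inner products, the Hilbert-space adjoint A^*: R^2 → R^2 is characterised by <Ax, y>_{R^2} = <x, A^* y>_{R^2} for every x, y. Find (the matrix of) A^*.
A^* = A^T =
[[3, -2],
 [-3, -1]]

For real matrices with standard dot products, the defining identity <Ax, y> = <x, A^* y> gives (Ax)^T y = x^T (A^*) y, i.e. x^T A^T y = x^T (A^*) y. Since this holds for all x, y, we must have A^* = A^T. Therefore
A^* =
[[3, -2],
 [-3, -1]].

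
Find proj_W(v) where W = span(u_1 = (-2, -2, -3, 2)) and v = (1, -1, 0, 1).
proj_W(v) = (-4/21, -4/21, -2/7, 4/21)

Set up U = [u_1 | ... | u_1] ∈ R^(4×1). The projector onto W = col(U) is P = U (U^T U)^(-1) U^T.
Compute U^T U =
  [21],
and U^T v = (2).
Solve U^T U · c = U^T v for the coefficients: c = (2/21). The projection is proj_W(v) = U c.
Check: (v - proj_W(v)) · u_1 = 0  (should be 0).
Result: proj_W(v) = (-4/21, -4/21, -2/7, 4/21).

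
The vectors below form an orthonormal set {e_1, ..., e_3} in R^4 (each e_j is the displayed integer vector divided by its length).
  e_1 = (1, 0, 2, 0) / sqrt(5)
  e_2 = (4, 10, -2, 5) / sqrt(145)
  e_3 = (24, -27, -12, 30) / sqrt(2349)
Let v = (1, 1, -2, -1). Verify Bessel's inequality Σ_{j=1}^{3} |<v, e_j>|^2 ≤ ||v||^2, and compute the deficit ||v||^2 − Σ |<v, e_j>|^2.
Σ |<v, e_j>|^2 = 3; ||v||^2 = 7; deficit = 4

Write each e_j = u_j / sqrt(<u_j, u_j>) where u_j is the displayed integer vector. Then <v, e_j> = <v, u_j> / sqrt(<u_j, u_j>), so |<v, e_j>|^2 = <v, u_j>^2 / <u_j, u_j>.
Coefficients: <v, e_1> = -3/sqrt(5), <v, e_2> = 13/sqrt(145), <v, e_3> = -9/sqrt(2349).
Square and sum: Σ |<v, e_j>|^2 = 3.
Compute ||v||^2 = v·v = 7.
Deficit = 7 − 3 = 4 ≥ 0, confirming Bessel's inequality. (The deficit equals ||v − Σ <v,e_j> e_j||^2, the squared distance from v to span{e_j}.)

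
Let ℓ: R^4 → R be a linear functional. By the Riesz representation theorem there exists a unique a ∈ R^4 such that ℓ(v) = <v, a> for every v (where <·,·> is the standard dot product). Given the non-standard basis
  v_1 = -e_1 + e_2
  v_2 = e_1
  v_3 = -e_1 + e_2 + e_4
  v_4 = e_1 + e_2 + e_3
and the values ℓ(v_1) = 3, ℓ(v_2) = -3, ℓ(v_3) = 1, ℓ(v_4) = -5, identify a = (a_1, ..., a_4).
a = (-3, 0, -2, -2)

Write a = (a_1, ..., a_4) in the standard basis. For each basis vector v_i, ℓ(v_i) = <v_i, a> is a linear equation in the a_j's. Collect the n equations into a matrix system V a = ℓ, where row i of V is v_i (expressed in the standard basis). Since V is invertible (lower-triangular with 1s on the diagonal, up to permutation), solve by back-substitution:
  V =
[[-1, 1, 0, 0],
 [1, 0, 0, 0],
 [-1, 1, 0, 1],
 [1, 1, 1, 0]]
  V a = (3, -3, 1, -5)
Solving gives a = (-3, 0, -2, -2).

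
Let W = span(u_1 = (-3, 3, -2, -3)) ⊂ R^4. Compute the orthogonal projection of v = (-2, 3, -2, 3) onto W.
proj_W(v) = (-30/31, 30/31, -20/31, -30/31)

Set up U = [u_1 | ... | u_1] ∈ R^(4×1). The projector onto W = col(U) is P = U (U^T U)^(-1) U^T.
Compute U^T U =
  [31],
and U^T v = (10).
Solve U^T U · c = U^T v for the coefficients: c = (10/31). The projection is proj_W(v) = U c.
Check: (v - proj_W(v)) · u_1 = 0  (should be 0).
Result: proj_W(v) = (-30/31, 30/31, -20/31, -30/31).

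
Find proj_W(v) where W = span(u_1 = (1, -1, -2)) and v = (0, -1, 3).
proj_W(v) = (-5/6, 5/6, 5/3)

Set up U = [u_1 | ... | u_1] ∈ R^(3×1). The projector onto W = col(U) is P = U (U^T U)^(-1) U^T.
Compute U^T U =
  [6],
and U^T v = (-5).
Solve U^T U · c = U^T v for the coefficients: c = (-5/6). The projection is proj_W(v) = U c.
Check: (v - proj_W(v)) · u_1 = 0  (should be 0).
Result: proj_W(v) = (-5/6, 5/6, 5/3).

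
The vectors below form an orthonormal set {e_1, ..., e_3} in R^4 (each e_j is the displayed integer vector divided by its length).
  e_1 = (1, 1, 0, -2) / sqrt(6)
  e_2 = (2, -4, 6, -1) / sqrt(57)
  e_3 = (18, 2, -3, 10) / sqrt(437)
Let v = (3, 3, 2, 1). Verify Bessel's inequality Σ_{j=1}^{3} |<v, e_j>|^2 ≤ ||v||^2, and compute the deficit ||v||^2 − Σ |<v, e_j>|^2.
Σ |<v, e_j>|^2 = 287/23; ||v||^2 = 23; deficit = 242/23

Write each e_j = u_j / sqrt(<u_j, u_j>) where u_j is the displayed integer vector. Then <v, e_j> = <v, u_j> / sqrt(<u_j, u_j>), so |<v, e_j>|^2 = <v, u_j>^2 / <u_j, u_j>.
Coefficients: <v, e_1> = 4/sqrt(6), <v, e_2> = 5/sqrt(57), <v, e_3> = 64/sqrt(437).
Square and sum: Σ |<v, e_j>|^2 = 287/23.
Compute ||v||^2 = v·v = 23.
Deficit = 23 − 287/23 = 242/23 ≥ 0, confirming Bessel's inequality. (The deficit equals ||v − Σ <v,e_j> e_j||^2, the squared distance from v to span{e_j}.)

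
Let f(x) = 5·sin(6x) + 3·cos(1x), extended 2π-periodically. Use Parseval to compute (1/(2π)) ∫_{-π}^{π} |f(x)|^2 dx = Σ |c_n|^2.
Σ |c_n|^2 = 17

Expand |f|^2 and use orthogonality of {sin(nx), cos(mx)} on [-π, π]:
  ∫_{-π}^{π} sin(nx)^2 dx = π, ∫ cos(mx)^2 dx = π, and cross terms integrate to 0.
So ∫_{-π}^{π} f(x)^2 dx = 5^2 · π + 3^2 · π = (25 + 9)π.
Divide by 2π: (25 + 9)/2 = 17.
By Parseval, this equals Σ |c_n|^2.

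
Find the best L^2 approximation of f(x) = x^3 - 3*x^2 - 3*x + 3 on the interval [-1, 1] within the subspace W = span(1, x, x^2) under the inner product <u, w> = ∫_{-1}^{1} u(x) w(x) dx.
g(x) = -3*x^2 - 12*x/5 + 3

The best approximation g ∈ W is the orthogonal projection of f onto W. Writing g = a_0 + a_1 x + a_2 x^2, the coefficients solve the normal equations G · a = b where
  G_{ij} = <φ_i, φ_j> and b_i = <f, φ_i>, with φ_0 = 1, φ_1 = x, φ_2 = x^2.
G =
  [2, 0, 2/3]
  [0, 2/3, 0]
  [2/3, 0, 2/5],
b = (4, -8/5, 4/5).
Solving gives a_0 = 3, a_1 = -12/5, a_2 = -3, so
  g(x) = -3*x^2 - 12*x/5 + 3.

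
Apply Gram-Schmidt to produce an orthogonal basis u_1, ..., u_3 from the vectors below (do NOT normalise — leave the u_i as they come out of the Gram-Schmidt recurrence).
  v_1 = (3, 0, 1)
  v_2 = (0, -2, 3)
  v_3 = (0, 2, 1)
Orthogonal basis:
  u_1 = (3, 0, 1)
  u_2 = (-9/10, -2, 27/10)
  u_3 = (-48/121, 216/121, 144/121)

Apply the Gram-Schmidt recurrence
  u_1 = v_1
  u_i = v_i − Σ_{j<i} ((v_i · u_j) / (u_j · u_j)) · u_j.

Step by step this gives:
  u_1 = (3, 0, 1)
  u_2 = (-9/10, -2, 27/10)
  u_3 = (-48/121, 216/121, 144/121)

Orthogonality check:
  u_2 · u_1 = 0 (should be 0)
  u_3 · u_1 = 0 (should be 0)
  u_3 · u_2 = 0 (should be 0)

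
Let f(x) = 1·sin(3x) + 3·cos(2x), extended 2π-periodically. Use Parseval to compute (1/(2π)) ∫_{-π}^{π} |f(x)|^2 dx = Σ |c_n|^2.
Σ |c_n|^2 = 5

Expand |f|^2 and use orthogonality of {sin(nx), cos(mx)} on [-π, π]:
  ∫_{-π}^{π} sin(nx)^2 dx = π, ∫ cos(mx)^2 dx = π, and cross terms integrate to 0.
So ∫_{-π}^{π} f(x)^2 dx = 1^2 · π + 3^2 · π = (1 + 9)π.
Divide by 2π: (1 + 9)/2 = 5.
By Parseval, this equals Σ |c_n|^2.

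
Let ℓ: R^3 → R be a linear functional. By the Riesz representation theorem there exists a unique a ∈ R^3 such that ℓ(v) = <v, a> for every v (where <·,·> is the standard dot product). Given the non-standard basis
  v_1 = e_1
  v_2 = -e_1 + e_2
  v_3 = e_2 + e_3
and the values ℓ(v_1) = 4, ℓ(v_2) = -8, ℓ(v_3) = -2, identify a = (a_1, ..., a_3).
a = (4, -4, 2)

Write a = (a_1, ..., a_3) in the standard basis. For each basis vector v_i, ℓ(v_i) = <v_i, a> is a linear equation in the a_j's. Collect the n equations into a matrix system V a = ℓ, where row i of V is v_i (expressed in the standard basis). Since V is invertible (lower-triangular with 1s on the diagonal, up to permutation), solve by back-substitution:
  V =
[[1, 0, 0],
 [-1, 1, 0],
 [0, 1, 1]]
  V a = (4, -8, -2)
Solving gives a = (4, -4, 2).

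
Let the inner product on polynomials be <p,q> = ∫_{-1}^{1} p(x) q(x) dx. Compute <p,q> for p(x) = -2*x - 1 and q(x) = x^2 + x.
<p,q> = -2

Expand the product: p(x)·q(x) = -2*x^3 - 3*x^2 - x.
∫_{-1}^{1} of each monomial x^k gives [2/(k+1) if k even, 0 if k odd]. Integrating term-by-term (or equivalently evaluating the antiderivative F(x) = -x^4/2 - x^3 - x^2/2 at the endpoints):
  F(1) − F(−1) = -2 − (0) = -2.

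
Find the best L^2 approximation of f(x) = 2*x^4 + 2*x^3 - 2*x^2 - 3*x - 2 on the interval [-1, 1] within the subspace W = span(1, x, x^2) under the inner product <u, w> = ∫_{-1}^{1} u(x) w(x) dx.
g(x) = -2*x^2/7 - 9*x/5 - 76/35

The best approximation g ∈ W is the orthogonal projection of f onto W. Writing g = a_0 + a_1 x + a_2 x^2, the coefficients solve the normal equations G · a = b where
  G_{ij} = <φ_i, φ_j> and b_i = <f, φ_i>, with φ_0 = 1, φ_1 = x, φ_2 = x^2.
G =
  [2, 0, 2/3]
  [0, 2/3, 0]
  [2/3, 0, 2/5],
b = (-68/15, -6/5, -164/105).
Solving gives a_0 = -76/35, a_1 = -9/5, a_2 = -2/7, so
  g(x) = -2*x^2/7 - 9*x/5 - 76/35.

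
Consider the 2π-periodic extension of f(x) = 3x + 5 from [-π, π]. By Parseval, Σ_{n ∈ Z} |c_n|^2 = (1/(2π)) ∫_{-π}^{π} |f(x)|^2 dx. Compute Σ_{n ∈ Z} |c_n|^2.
Σ |c_n|^2 = 3π^2 + 25

Expand and integrate term by term over [-π, π]:
  ∫ (3x)^2 dx = 9·(2π^3/3); ∫ 2·3·(5)·x dx = 0 (odd integrand); ∫ 5^2 dx = 25·2π.
So (1/(2π)) ∫_{-π}^{π} (3x + 5)^2 dx = 9π^2/3 + 25 = 3π^2 + 25.
Parseval ⇒ Σ |c_n|^2 = 3π^2 + 25.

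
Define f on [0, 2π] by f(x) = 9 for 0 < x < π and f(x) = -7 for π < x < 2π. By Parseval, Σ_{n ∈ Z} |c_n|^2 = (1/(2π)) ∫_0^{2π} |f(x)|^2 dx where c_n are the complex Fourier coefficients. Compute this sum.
Σ |c_n|^2 = 65

Parseval equates the L^2 energy of f (normalised by 1/(2π)) with the ℓ^2 sum of its Fourier coefficients: (1/(2π)) ∫_0^{2π} |f|^2 = Σ |c_n|^2.
Compute the left side: (1/(2π)) [∫_0^π 9^2 dx + ∫_π^{2π} (-7)^2 dx] = (1/(2π)) · (81π + 49π) = (81 + 49)/2 = 65.
So Σ_{n ∈ Z} |c_n|^2 = 65.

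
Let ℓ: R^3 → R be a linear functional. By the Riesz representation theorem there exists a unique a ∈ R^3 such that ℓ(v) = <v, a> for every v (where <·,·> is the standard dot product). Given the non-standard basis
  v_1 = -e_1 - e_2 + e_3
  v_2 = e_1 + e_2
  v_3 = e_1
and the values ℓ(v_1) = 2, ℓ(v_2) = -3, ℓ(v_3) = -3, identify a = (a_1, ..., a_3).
a = (-3, 0, -1)

Write a = (a_1, ..., a_3) in the standard basis. For each basis vector v_i, ℓ(v_i) = <v_i, a> is a linear equation in the a_j's. Collect the n equations into a matrix system V a = ℓ, where row i of V is v_i (expressed in the standard basis). Since V is invertible (lower-triangular with 1s on the diagonal, up to permutation), solve by back-substitution:
  V =
[[-1, -1, 1],
 [1, 1, 0],
 [1, 0, 0]]
  V a = (2, -3, -3)
Solving gives a = (-3, 0, -1).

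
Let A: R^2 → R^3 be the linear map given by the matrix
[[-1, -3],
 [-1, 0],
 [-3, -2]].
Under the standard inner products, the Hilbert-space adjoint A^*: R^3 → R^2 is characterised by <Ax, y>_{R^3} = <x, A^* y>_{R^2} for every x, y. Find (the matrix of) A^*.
A^* = A^T =
[[-1, -1, -3],
 [-3, 0, -2]]

For real matrices with standard dot products, the defining identity <Ax, y> = <x, A^* y> gives (Ax)^T y = x^T (A^*) y, i.e. x^T A^T y = x^T (A^*) y. Since this holds for all x, y, we must have A^* = A^T. Therefore
A^* =
[[-1, -1, -3],
 [-3, 0, -2]].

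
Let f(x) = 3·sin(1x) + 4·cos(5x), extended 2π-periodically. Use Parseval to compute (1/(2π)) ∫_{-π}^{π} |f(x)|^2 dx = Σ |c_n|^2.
Σ |c_n|^2 = 25/2

Expand |f|^2 and use orthogonality of {sin(nx), cos(mx)} on [-π, π]:
  ∫_{-π}^{π} sin(nx)^2 dx = π, ∫ cos(mx)^2 dx = π, and cross terms integrate to 0.
So ∫_{-π}^{π} f(x)^2 dx = 3^2 · π + 4^2 · π = (9 + 16)π.
Divide by 2π: (9 + 16)/2 = 25/2.
By Parseval, this equals Σ |c_n|^2.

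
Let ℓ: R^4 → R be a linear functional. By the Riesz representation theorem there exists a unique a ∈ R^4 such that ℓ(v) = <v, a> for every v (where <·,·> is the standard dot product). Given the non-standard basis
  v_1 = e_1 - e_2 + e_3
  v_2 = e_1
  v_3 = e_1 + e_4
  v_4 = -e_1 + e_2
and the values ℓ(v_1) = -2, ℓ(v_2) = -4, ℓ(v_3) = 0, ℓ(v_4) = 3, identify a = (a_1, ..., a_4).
a = (-4, -1, 1, 4)

Write a = (a_1, ..., a_4) in the standard basis. For each basis vector v_i, ℓ(v_i) = <v_i, a> is a linear equation in the a_j's. Collect the n equations into a matrix system V a = ℓ, where row i of V is v_i (expressed in the standard basis). Since V is invertible (lower-triangular with 1s on the diagonal, up to permutation), solve by back-substitution:
  V =
[[1, -1, 1, 0],
 [1, 0, 0, 0],
 [1, 0, 0, 1],
 [-1, 1, 0, 0]]
  V a = (-2, -4, 0, 3)
Solving gives a = (-4, -1, 1, 4).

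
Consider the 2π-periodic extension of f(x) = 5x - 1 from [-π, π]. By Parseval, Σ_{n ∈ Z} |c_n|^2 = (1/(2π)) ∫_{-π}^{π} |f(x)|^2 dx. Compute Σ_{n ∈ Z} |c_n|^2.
Σ |c_n|^2 = 25π^2/3 + 1

Expand and integrate term by term over [-π, π]:
  ∫ (5x)^2 dx = 25·(2π^3/3); ∫ 2·5·(-1)·x dx = 0 (odd integrand); ∫ (-1)^2 dx = 1·2π.
So (1/(2π)) ∫_{-π}^{π} (5x - 1)^2 dx = 25π^2/3 + 1 = 25π^2/3 + 1.
Parseval ⇒ Σ |c_n|^2 = 25π^2/3 + 1.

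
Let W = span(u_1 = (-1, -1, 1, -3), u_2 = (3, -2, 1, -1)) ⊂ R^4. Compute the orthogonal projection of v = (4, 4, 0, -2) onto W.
proj_W(v) = (94/57, -12/19, 10/57, 22/57)

Set up U = [u_1 | ... | u_2] ∈ R^(4×2). The projector onto W = col(U) is P = U (U^T U)^(-1) U^T.
Compute U^T U =
  [12, 3]
  [3, 15],
and U^T v = (-2, 6).
Solve U^T U · c = U^T v for the coefficients: c = (-16/57, 26/57). The projection is proj_W(v) = U c.
Check: (v - proj_W(v)) · u_1 = 0  (should be 0).
Check: (v - proj_W(v)) · u_2 = 0  (should be 0).
Result: proj_W(v) = (94/57, -12/19, 10/57, 22/57).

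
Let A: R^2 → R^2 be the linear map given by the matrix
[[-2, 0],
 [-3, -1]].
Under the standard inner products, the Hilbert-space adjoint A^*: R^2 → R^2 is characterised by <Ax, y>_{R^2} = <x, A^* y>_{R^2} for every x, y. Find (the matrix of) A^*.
A^* = A^T =
[[-2, -3],
 [0, -1]]

For real matrices with standard dot products, the defining identity <Ax, y> = <x, A^* y> gives (Ax)^T y = x^T (A^*) y, i.e. x^T A^T y = x^T (A^*) y. Since this holds for all x, y, we must have A^* = A^T. Therefore
A^* =
[[-2, -3],
 [0, -1]].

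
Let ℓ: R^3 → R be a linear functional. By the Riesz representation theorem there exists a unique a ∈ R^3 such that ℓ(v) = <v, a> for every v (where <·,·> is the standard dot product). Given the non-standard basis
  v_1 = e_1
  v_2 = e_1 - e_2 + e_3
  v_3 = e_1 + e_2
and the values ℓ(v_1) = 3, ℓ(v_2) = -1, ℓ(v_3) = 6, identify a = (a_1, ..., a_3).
a = (3, 3, -1)

Write a = (a_1, ..., a_3) in the standard basis. For each basis vector v_i, ℓ(v_i) = <v_i, a> is a linear equation in the a_j's. Collect the n equations into a matrix system V a = ℓ, where row i of V is v_i (expressed in the standard basis). Since V is invertible (lower-triangular with 1s on the diagonal, up to permutation), solve by back-substitution:
  V =
[[1, 0, 0],
 [1, -1, 1],
 [1, 1, 0]]
  V a = (3, -1, 6)
Solving gives a = (3, 3, -1).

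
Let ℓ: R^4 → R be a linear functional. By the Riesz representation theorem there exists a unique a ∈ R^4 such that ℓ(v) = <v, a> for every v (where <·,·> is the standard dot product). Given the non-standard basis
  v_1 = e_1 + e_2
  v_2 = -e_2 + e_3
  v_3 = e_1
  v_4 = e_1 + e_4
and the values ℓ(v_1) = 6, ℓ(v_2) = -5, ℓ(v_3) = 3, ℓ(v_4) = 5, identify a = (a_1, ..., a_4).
a = (3, 3, -2, 2)

Write a = (a_1, ..., a_4) in the standard basis. For each basis vector v_i, ℓ(v_i) = <v_i, a> is a linear equation in the a_j's. Collect the n equations into a matrix system V a = ℓ, where row i of V is v_i (expressed in the standard basis). Since V is invertible (lower-triangular with 1s on the diagonal, up to permutation), solve by back-substitution:
  V =
[[1, 1, 0, 0],
 [0, -1, 1, 0],
 [1, 0, 0, 0],
 [1, 0, 0, 1]]
  V a = (6, -5, 3, 5)
Solving gives a = (3, 3, -2, 2).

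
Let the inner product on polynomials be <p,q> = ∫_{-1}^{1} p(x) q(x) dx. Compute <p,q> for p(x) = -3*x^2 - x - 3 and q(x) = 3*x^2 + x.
<p,q> = -154/15

Expand the product: p(x)·q(x) = -9*x^4 - 6*x^3 - 10*x^2 - 3*x.
∫_{-1}^{1} of each monomial x^k gives [2/(k+1) if k even, 0 if k odd]. Integrating term-by-term (or equivalently evaluating the antiderivative F(x) = -9*x^5/5 - 3*x^4/2 - 10*x^3/3 - 3*x^2/2 at the endpoints):
  F(1) − F(−1) = -122/15 − (32/15) = -154/15.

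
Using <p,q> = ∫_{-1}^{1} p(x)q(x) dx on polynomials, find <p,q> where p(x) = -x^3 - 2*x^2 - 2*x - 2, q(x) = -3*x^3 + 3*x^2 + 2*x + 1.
<p,q> = -418/35

Expand the product: p(x)·q(x) = 3*x^6 + 3*x^5 - 2*x^4 - 5*x^3 - 12*x^2 - 6*x - 2.
∫_{-1}^{1} of each monomial x^k gives [2/(k+1) if k even, 0 if k odd]. Integrating term-by-term (or equivalently evaluating the antiderivative F(x) = 3*x^7/7 + x^6/2 - 2*x^5/5 - 5*x^4/4 - 4*x^3 - 3*x^2 - 2*x at the endpoints):
  F(1) − F(−1) = -1361/140 − (311/140) = -418/35.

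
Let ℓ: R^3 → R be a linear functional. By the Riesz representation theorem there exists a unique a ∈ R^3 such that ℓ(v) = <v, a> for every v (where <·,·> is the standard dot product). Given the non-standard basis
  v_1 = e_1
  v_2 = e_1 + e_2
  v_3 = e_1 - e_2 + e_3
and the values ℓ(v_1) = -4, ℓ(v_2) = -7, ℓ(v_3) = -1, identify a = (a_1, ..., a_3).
a = (-4, -3, 0)

Write a = (a_1, ..., a_3) in the standard basis. For each basis vector v_i, ℓ(v_i) = <v_i, a> is a linear equation in the a_j's. Collect the n equations into a matrix system V a = ℓ, where row i of V is v_i (expressed in the standard basis). Since V is invertible (lower-triangular with 1s on the diagonal, up to permutation), solve by back-substitution:
  V =
[[1, 0, 0],
 [1, 1, 0],
 [1, -1, 1]]
  V a = (-4, -7, -1)
Solving gives a = (-4, -3, 0).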